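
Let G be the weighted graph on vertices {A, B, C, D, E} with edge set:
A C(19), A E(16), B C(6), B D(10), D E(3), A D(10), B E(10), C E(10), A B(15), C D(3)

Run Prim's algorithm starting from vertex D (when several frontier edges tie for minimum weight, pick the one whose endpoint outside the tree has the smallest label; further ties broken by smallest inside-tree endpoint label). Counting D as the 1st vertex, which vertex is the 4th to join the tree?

Prim's algorithm from D:
Step 1: cheapest edge leaving the tree is C D (3); add C.
Step 2: cheapest edge leaving the tree is D E (3); add E.
Step 3: cheapest edge leaving the tree is B C (6); add B.
Step 4: cheapest edge leaving the tree is A D (10); add A.
Vertex order: D, C, E, B, A. The 4th vertex is B.

B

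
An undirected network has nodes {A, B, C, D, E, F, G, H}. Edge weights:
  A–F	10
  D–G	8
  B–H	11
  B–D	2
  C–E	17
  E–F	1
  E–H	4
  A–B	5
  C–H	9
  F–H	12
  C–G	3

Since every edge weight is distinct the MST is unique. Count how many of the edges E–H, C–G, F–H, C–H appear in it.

Kruskal's algorithm — process edges by increasing weight (ties by edge label):
E–F (1): add — endpoints in different components.
B–D (2): add — endpoints in different components.
C–G (3): add — endpoints in different components.
E–H (4): add — endpoints in different components.
A–B (5): add — endpoints in different components.
D–G (8): add — endpoints in different components.
C–H (9): add — endpoints in different components.
MST edge set: {E–F, B–D, C–G, E–H, A–B, D–G, C–H}.
Of the listed edges, {E–H, C–G, C–H} are in the MST → 3.

3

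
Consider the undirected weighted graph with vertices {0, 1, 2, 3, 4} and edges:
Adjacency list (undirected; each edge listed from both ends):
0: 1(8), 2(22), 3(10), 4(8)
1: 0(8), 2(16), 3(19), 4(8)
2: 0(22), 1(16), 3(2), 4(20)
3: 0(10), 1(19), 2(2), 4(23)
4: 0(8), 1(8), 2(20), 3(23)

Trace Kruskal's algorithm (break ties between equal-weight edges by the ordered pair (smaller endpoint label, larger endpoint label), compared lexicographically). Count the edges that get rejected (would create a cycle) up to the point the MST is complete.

1

Kruskal: consider edges lightest-first.
2 3 (2): add. Components now {0} {1} {2,3} {4}
0 1 (8): add. Components now {0,1} {2,3} {4}
0 4 (8): add. Components now {0,1,4} {2,3}
1 4 (8): skip — 1 and 4 already connected.
0 3 (10): add. Components now {0,1,2,3,4}
Edges rejected before the tree was complete: 1.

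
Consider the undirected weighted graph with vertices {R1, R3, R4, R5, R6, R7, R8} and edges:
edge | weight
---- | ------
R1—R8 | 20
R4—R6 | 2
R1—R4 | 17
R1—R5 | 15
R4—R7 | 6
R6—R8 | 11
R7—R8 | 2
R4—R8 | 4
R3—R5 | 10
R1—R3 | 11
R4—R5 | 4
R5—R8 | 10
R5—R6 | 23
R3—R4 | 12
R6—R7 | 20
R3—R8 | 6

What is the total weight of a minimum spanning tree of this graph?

Prim, starting at R7.
Step 1: cheapest edge leaving the tree is R7—R8 (2); add R8.
Step 2: cheapest edge leaving the tree is R4—R8 (4); add R4.
Step 3: cheapest edge leaving the tree is R4—R6 (2); add R6.
Step 4: cheapest edge leaving the tree is R4—R5 (4); add R5.
Step 5: cheapest edge leaving the tree is R3—R8 (6); add R3.
Step 6: cheapest edge leaving the tree is R1—R3 (11); add R1.
MST edges: R7—R8, R4—R8, R4—R6, R4—R5, R3—R8, R1—R3; total weight 2+4+2+4+6+11 = 29.

29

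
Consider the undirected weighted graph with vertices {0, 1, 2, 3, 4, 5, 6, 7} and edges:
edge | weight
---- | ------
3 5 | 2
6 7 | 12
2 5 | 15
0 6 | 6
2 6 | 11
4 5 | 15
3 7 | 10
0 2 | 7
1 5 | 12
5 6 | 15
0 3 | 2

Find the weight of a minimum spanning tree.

54

Sort edges by weight, then run Kruskal:
0 3 (2): add — endpoints in different components.
3 5 (2): add — endpoints in different components.
0 6 (6): add — endpoints in different components.
0 2 (7): add — endpoints in different components.
3 7 (10): add — endpoints in different components.
2 6 (11): skip — 2 and 6 already connected.
1 5 (12): add — endpoints in different components.
6 7 (12): skip — 6 and 7 already connected.
2 5 (15): skip — 2 and 5 already connected.
4 5 (15): add — endpoints in different components.
MST edges: 0 3, 3 5, 0 6, 0 2, 3 7, 1 5, 4 5; total weight 2+2+6+7+10+12+15 = 54.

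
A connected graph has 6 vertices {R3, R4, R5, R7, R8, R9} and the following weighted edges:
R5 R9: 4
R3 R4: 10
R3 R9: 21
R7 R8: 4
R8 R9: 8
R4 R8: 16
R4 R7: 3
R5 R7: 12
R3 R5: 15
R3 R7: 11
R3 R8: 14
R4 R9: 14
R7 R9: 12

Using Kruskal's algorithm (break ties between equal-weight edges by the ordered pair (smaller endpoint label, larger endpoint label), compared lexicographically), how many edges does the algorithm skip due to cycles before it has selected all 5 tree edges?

0

Kruskal's algorithm — process edges by increasing weight (ties by edge label):
R4 R7 (3): add. Components now {R8} {R4,R7} {R3} {R9} {R5}
R5 R9 (4): add. Components now {R8} {R4,R7} {R3} {R5,R9}
R7 R8 (4): add. Components now {R4,R7,R8} {R3} {R5,R9}
R8 R9 (8): add. Components now {R4,R5,R7,R8,R9} {R3}
R3 R4 (10): add. Components now {R3,R4,R5,R7,R8,R9}
Edges rejected before the tree was complete: 0.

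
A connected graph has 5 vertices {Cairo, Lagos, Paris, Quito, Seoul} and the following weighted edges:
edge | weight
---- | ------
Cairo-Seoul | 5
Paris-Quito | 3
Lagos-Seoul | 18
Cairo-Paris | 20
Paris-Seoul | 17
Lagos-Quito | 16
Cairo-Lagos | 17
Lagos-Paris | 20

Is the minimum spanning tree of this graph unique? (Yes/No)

Kruskal: consider edges lightest-first.
Paris-Quito (3): add — endpoints in different components.
Cairo-Seoul (5): add — endpoints in different components.
Lagos-Quito (16): add — endpoints in different components.
Cairo-Lagos (17): add — endpoints in different components.
Non-tree edge Paris-Seoul has weight 17, equal to the heaviest edge on its tree cycle — swapping gives another MST of the same weight. Not unique.

No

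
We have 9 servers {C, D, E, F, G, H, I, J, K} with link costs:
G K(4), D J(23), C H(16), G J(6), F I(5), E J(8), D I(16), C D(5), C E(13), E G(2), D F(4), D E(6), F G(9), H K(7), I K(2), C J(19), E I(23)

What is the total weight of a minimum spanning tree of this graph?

35

Grow the tree from C using Prim:
Step 1: cheapest edge leaving the tree is C D (5); add D.
Step 2: cheapest edge leaving the tree is D F (4); add F.
Step 3: cheapest edge leaving the tree is F I (5); add I.
Step 4: cheapest edge leaving the tree is I K (2); add K.
Step 5: cheapest edge leaving the tree is G K (4); add G.
Step 6: cheapest edge leaving the tree is E G (2); add E.
Step 7: cheapest edge leaving the tree is G J (6); add J.
Step 8: cheapest edge leaving the tree is H K (7); add H.
MST edges: C D, D F, F I, I K, G K, E G, G J, H K; total weight 5+4+5+2+4+2+6+7 = 35.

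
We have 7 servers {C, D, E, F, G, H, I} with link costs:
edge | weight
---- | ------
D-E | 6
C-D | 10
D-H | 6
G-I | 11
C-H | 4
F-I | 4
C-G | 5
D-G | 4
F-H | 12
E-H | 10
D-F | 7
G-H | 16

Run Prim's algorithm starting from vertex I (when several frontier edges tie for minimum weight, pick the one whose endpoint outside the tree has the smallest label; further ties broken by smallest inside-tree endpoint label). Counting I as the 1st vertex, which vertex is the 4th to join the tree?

Prim, starting at I.
Step 1: frontier [F-I 4, G-I 11] → take F-I (4); add F.
Step 2: frontier [D-F 7, F-H 12, G-I 11] → take D-F (7); add D.
Step 3: frontier [D-G 4, D-E 6, D-H 6, C-D 10, F-H 12, G-I 11] → take D-G (4); add G.
Step 4: frontier [D-E 6, D-H 6, C-D 10, F-H 12, C-G 5, G-H 16] → take C-G (5); add C.
Step 5: frontier [C-H 4, D-E 6, D-H 6, F-H 12, G-H 16] → take C-H (4); add H.
Step 6: frontier [D-E 6, E-H 10] → take D-E (6); add E.
Vertex order: I, F, D, G, C, H, E. The 4th vertex is G.

G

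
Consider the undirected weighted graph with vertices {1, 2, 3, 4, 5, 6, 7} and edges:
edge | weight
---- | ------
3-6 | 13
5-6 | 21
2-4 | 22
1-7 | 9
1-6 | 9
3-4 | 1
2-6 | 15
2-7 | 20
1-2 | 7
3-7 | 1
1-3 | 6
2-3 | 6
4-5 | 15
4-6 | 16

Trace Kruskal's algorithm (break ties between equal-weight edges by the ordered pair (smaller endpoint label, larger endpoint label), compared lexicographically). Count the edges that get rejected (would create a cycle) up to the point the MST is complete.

Kruskal: consider edges lightest-first.
3-4 (1): add. Components now {1} {2} {3,4} {5} {6} {7}
3-7 (1): add. Components now {1} {2} {3,4,7} {5} {6}
1-3 (6): add. Components now {1,3,4,7} {2} {5} {6}
2-3 (6): add. Components now {1,2,3,4,7} {5} {6}
1-2 (7): skip — 1 and 2 already connected.
1-6 (9): add. Components now {1,2,3,4,6,7} {5}
1-7 (9): skip — 1 and 7 already connected.
3-6 (13): skip — 3 and 6 already connected.
2-6 (15): skip — 2 and 6 already connected.
4-5 (15): add. Components now {1,2,3,4,5,6,7}
Edges rejected before the tree was complete: 4.

4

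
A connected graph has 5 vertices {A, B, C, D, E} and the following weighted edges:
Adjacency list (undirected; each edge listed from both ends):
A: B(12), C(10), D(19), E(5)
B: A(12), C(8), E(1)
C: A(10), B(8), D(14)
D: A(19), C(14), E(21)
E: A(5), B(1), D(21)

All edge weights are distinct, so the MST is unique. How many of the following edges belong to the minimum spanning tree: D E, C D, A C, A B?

1

Sort edges by weight, then run Kruskal:
B E (1): add. Components now {A} {B,E} {C} {D}
A E (5): add. Components now {A,B,E} {C} {D}
B C (8): add. Components now {A,B,C,E} {D}
A C (10): skip — A and C already connected.
A B (12): skip — A and B already connected.
C D (14): add. Components now {A,B,C,D,E}
MST edge set: {B E, A E, B C, C D}.
Of the listed edges, {C D} are in the MST → 1.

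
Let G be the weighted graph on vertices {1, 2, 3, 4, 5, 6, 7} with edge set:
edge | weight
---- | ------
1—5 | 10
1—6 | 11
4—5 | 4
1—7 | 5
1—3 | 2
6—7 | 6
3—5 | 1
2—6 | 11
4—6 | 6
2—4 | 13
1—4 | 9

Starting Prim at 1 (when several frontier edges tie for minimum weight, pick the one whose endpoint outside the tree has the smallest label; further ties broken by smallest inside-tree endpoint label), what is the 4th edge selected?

1-7

Prim, starting at 1.
Step 1: frontier [1—3 2, 1—7 5, 1—4 9, 1—5 10, 1—6 11] → take 1—3 (2); add 3.
Step 2: frontier [1—7 5, 1—4 9, 1—5 10, 1—6 11, 3—5 1] → take 3—5 (1); add 5.
Step 3: frontier [1—7 5, 1—4 9, 1—6 11, 4—5 4] → take 4—5 (4); add 4.
Step 4: frontier [1—7 5, 1—6 11, 4—6 6, 2—4 13] → take 1—7 (5); add 7.
Step 5: frontier [1—6 11, 4—6 6, 2—4 13, 6—7 6] → take 4—6 (6); add 6.
Step 6: frontier [2—4 13, 2—6 11] → take 2—6 (11); add 2.
The 4th edge added is 1—7.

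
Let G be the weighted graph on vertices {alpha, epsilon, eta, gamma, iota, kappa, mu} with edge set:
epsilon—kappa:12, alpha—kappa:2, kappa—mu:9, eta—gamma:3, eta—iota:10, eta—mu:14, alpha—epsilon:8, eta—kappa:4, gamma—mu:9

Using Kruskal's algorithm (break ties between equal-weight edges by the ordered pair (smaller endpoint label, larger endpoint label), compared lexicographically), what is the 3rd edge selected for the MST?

Kruskal's algorithm — process edges by increasing weight (ties by edge label):
alpha—kappa (2): add. Components now {mu} {eta} {alpha,kappa} {gamma} {epsilon} {iota}
eta—gamma (3): add. Components now {mu} {eta,gamma} {alpha,kappa} {epsilon} {iota}
eta—kappa (4): add. Components now {mu} {alpha,eta,gamma,kappa} {epsilon} {iota}
alpha—epsilon (8): add. Components now {mu} {alpha,epsilon,eta,gamma,kappa} {iota}
gamma—mu (9): add. Components now {alpha,epsilon,eta,gamma,kappa,mu} {iota}
kappa—mu (9): skip — mu and kappa already connected.
eta—iota (10): add. Components now {alpha,epsilon,eta,gamma,iota,kappa,mu}
The 3rd edge added is eta—kappa.

eta-kappa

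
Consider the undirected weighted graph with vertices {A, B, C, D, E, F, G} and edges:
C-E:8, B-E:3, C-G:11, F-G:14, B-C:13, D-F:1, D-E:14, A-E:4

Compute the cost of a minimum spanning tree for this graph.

41

Kruskal's algorithm — process edges by increasing weight (ties by edge label):
D-F (1): add. Components now {A} {B} {C} {D,F} {E} {G}
B-E (3): add. Components now {A} {B,E} {C} {D,F} {G}
A-E (4): add. Components now {A,B,E} {C} {D,F} {G}
C-E (8): add. Components now {A,B,C,E} {D,F} {G}
C-G (11): add. Components now {A,B,C,E,G} {D,F}
B-C (13): skip — B and C already connected.
D-E (14): add. Components now {A,B,C,D,E,F,G}
MST edges: D-F, B-E, A-E, C-E, C-G, D-E; total weight 1+3+4+8+11+14 = 41.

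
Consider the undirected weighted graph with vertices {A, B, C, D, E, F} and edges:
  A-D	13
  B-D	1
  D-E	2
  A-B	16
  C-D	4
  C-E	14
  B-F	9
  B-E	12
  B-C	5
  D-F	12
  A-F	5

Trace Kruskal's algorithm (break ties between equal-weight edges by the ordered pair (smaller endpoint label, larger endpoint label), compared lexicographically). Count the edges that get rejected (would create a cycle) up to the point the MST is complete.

1

Sort edges by weight, then run Kruskal:
B-D (1): add — endpoints in different components.
D-E (2): add — endpoints in different components.
C-D (4): add — endpoints in different components.
A-F (5): add — endpoints in different components.
B-C (5): skip — B and C already connected.
B-F (9): add — endpoints in different components.
Edges rejected before the tree was complete: 1.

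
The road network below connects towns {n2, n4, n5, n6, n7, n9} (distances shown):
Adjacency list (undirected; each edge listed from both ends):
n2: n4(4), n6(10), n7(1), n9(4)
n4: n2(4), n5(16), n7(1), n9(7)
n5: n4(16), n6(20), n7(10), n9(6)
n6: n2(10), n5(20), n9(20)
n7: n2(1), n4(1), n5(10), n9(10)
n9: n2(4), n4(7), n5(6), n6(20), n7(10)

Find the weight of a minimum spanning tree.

Prim's algorithm from n7:
Step 1: frontier [n2-n7 1, n4-n7 1, n5-n7 10, n7-n9 10] → take n2-n7 (1); add n2.
Step 2: frontier [n2-n4 4, n2-n9 4, n2-n6 10, n4-n7 1, n5-n7 10, n7-n9 10] → take n4-n7 (1); add n4.
Step 3: frontier [n2-n9 4, n2-n6 10, n4-n9 7, n4-n5 16, n5-n7 10, n7-n9 10] → take n2-n9 (4); add n9.
Step 4: frontier [n2-n6 10, n4-n5 16, n5-n7 10, n5-n9 6, n6-n9 20] → take n5-n9 (6); add n5.
Step 5: frontier [n2-n6 10, n5-n6 20, n6-n9 20] → take n2-n6 (10); add n6.
MST edges: n2-n7, n4-n7, n2-n9, n5-n9, n2-n6; total weight 1+1+4+6+10 = 22.

22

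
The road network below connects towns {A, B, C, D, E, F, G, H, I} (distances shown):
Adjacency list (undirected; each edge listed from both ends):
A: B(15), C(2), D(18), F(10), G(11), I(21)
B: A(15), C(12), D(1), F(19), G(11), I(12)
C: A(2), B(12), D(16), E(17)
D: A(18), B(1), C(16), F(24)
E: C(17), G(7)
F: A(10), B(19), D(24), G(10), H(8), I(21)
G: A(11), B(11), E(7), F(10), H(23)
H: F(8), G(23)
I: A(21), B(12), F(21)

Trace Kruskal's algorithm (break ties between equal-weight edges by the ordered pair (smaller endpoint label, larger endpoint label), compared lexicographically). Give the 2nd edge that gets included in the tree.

Kruskal: consider edges lightest-first.
B–D (1): add — endpoints in different components.
A–C (2): add — endpoints in different components.
E–G (7): add — endpoints in different components.
F–H (8): add — endpoints in different components.
A–F (10): add — endpoints in different components.
F–G (10): add — endpoints in different components.
A–G (11): skip — A and G already connected.
B–G (11): add — endpoints in different components.
B–C (12): skip — B and C already connected.
B–I (12): add — endpoints in different components.
The 2nd edge added is A–C.

A-C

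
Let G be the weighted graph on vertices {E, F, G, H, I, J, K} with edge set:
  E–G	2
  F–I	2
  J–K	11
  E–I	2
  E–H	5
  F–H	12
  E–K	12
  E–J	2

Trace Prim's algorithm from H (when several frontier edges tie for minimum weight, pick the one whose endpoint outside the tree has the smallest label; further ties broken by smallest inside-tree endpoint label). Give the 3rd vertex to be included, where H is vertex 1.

G

Prim, starting at H.
Step 1: cheapest edge leaving the tree is E–H (5); add E.
Step 2: cheapest edge leaving the tree is E–G (2); add G.
Step 3: cheapest edge leaving the tree is E–I (2); add I.
Step 4: cheapest edge leaving the tree is F–I (2); add F.
Step 5: cheapest edge leaving the tree is E–J (2); add J.
Step 6: cheapest edge leaving the tree is J–K (11); add K.
Vertex order: H, E, G, I, F, J, K. The 3rd vertex is G.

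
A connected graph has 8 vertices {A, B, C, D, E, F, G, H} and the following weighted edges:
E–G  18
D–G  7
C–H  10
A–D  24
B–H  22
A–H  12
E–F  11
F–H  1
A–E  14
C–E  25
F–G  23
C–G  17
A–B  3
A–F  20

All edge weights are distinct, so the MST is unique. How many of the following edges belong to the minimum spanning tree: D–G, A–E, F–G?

1

Kruskal: consider edges lightest-first.
F–H (1): add — endpoints in different components.
A–B (3): add — endpoints in different components.
D–G (7): add — endpoints in different components.
C–H (10): add — endpoints in different components.
E–F (11): add — endpoints in different components.
A–H (12): add — endpoints in different components.
A–E (14): skip — A and E already connected.
C–G (17): add — endpoints in different components.
MST edge set: {F–H, A–B, D–G, C–H, E–F, A–H, C–G}.
Of the listed edges, {D–G} are in the MST → 1.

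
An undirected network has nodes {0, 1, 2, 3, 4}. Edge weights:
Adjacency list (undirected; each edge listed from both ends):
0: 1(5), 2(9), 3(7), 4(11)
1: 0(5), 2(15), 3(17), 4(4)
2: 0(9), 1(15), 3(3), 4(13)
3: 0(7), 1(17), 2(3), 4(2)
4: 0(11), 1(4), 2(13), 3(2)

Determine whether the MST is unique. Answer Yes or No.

Yes

Kruskal: consider edges lightest-first.
3-4 (2): add. Components now {0} {1} {2} {3,4}
2-3 (3): add. Components now {0} {1} {2,3,4}
1-4 (4): add. Components now {0} {1,2,3,4}
0-1 (5): add. Components now {0,1,2,3,4}
Every non-tree edge has weight strictly greater than the heaviest edge on the tree path between its endpoints, so the MST is unique.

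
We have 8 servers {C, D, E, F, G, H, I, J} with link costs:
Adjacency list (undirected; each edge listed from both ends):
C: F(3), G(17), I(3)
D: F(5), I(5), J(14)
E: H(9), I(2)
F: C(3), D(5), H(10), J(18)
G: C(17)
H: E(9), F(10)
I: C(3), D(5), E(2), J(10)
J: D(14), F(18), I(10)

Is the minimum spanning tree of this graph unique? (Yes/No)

Sort edges by weight, then run Kruskal:
E–I (2): add — endpoints in different components.
C–F (3): add — endpoints in different components.
C–I (3): add — endpoints in different components.
D–F (5): add — endpoints in different components.
D–I (5): skip — D and I already connected.
E–H (9): add — endpoints in different components.
F–H (10): skip — F and H already connected.
I–J (10): add — endpoints in different components.
D–J (14): skip — D and J already connected.
C–G (17): add — endpoints in different components.
Non-tree edge D–I has weight 5, equal to the heaviest edge on its tree cycle — swapping gives another MST of the same weight. Not unique.

No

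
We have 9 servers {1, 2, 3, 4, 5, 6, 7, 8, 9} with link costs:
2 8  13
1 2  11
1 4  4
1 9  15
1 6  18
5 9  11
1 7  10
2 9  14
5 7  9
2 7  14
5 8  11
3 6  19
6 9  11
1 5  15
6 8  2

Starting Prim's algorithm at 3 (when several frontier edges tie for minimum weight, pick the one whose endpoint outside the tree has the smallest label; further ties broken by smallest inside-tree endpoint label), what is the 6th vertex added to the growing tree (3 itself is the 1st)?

Grow the tree from 3 using Prim:
Step 1: cheapest edge leaving the tree is 3 6 (19); add 6.
Step 2: cheapest edge leaving the tree is 6 8 (2); add 8.
Step 3: cheapest edge leaving the tree is 5 8 (11); add 5.
Step 4: cheapest edge leaving the tree is 5 7 (9); add 7.
Step 5: cheapest edge leaving the tree is 1 7 (10); add 1.
Step 6: cheapest edge leaving the tree is 1 4 (4); add 4.
Step 7: cheapest edge leaving the tree is 1 2 (11); add 2.
Step 8: cheapest edge leaving the tree is 5 9 (11); add 9.
Vertex order: 3, 6, 8, 5, 7, 1, 4, 2, 9. The 6th vertex is 1.

1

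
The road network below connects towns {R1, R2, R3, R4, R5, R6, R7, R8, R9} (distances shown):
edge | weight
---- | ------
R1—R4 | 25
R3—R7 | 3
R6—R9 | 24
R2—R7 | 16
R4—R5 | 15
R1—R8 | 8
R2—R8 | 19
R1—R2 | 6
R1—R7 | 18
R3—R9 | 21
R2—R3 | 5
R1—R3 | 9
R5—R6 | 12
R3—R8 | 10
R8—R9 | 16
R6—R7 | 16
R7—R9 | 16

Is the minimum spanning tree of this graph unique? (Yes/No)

No

Sort edges by weight, then run Kruskal:
R3—R7 (3): add — endpoints in different components.
R2—R3 (5): add — endpoints in different components.
R1—R2 (6): add — endpoints in different components.
R1—R8 (8): add — endpoints in different components.
R1—R3 (9): skip — R3 and R1 already connected.
R3—R8 (10): skip — R3 and R8 already connected.
R5—R6 (12): add — endpoints in different components.
R4—R5 (15): add — endpoints in different components.
R2—R7 (16): skip — R2 and R7 already connected.
R6—R7 (16): add — endpoints in different components.
R7—R9 (16): add — endpoints in different components.
Non-tree edge R8—R9 has weight 16, equal to the heaviest edge on its tree cycle — swapping gives another MST of the same weight. Not unique.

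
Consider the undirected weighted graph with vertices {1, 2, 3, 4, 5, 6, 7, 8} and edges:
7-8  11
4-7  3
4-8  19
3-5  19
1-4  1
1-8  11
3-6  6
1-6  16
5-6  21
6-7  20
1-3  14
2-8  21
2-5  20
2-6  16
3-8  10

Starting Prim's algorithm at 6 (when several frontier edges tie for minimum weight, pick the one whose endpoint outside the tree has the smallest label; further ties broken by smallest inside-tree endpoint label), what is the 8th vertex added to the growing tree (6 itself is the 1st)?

5

Prim, starting at 6.
Step 1: cheapest edge leaving the tree is 3-6 (6); add 3.
Step 2: cheapest edge leaving the tree is 3-8 (10); add 8.
Step 3: cheapest edge leaving the tree is 1-8 (11); add 1.
Step 4: cheapest edge leaving the tree is 1-4 (1); add 4.
Step 5: cheapest edge leaving the tree is 4-7 (3); add 7.
Step 6: cheapest edge leaving the tree is 2-6 (16); add 2.
Step 7: cheapest edge leaving the tree is 3-5 (19); add 5.
Vertex order: 6, 3, 8, 1, 4, 7, 2, 5. The 8th vertex is 5.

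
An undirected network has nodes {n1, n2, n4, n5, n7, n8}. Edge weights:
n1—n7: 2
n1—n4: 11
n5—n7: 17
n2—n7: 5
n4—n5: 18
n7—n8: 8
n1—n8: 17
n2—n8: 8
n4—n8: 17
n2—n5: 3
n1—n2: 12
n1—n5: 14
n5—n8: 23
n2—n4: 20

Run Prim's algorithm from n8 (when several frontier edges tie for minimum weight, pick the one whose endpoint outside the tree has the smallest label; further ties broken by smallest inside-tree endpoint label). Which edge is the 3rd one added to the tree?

n2-n7

Prim's algorithm from n8:
Step 1: cheapest edge leaving the tree is n2—n8 (8); add n2.
Step 2: cheapest edge leaving the tree is n2—n5 (3); add n5.
Step 3: cheapest edge leaving the tree is n2—n7 (5); add n7.
Step 4: cheapest edge leaving the tree is n1—n7 (2); add n1.
Step 5: cheapest edge leaving the tree is n1—n4 (11); add n4.
The 3rd edge added is n2—n7.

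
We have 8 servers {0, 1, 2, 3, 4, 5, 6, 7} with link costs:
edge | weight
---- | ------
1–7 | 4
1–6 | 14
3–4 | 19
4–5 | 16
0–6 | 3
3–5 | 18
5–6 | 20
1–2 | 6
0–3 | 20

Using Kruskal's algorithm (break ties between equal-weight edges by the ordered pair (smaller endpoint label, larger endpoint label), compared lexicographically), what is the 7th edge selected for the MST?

Kruskal's algorithm — process edges by increasing weight (ties by edge label):
0–6 (3): add — endpoints in different components.
1–7 (4): add — endpoints in different components.
1–2 (6): add — endpoints in different components.
1–6 (14): add — endpoints in different components.
4–5 (16): add — endpoints in different components.
3–5 (18): add — endpoints in different components.
3–4 (19): skip — 3 and 4 already connected.
0–3 (20): add — endpoints in different components.
The 7th edge added is 0–3.

0-3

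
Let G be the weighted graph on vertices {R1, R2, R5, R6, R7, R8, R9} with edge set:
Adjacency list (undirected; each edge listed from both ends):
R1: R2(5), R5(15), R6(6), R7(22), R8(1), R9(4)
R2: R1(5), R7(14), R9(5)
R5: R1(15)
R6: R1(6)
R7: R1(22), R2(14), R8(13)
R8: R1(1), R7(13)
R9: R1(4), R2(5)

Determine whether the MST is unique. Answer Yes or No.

No

Sort edges by weight, then run Kruskal:
R1—R8 (1): add — endpoints in different components.
R1—R9 (4): add — endpoints in different components.
R1—R2 (5): add — endpoints in different components.
R2—R9 (5): skip — R9 and R2 already connected.
R1—R6 (6): add — endpoints in different components.
R7—R8 (13): add — endpoints in different components.
R2—R7 (14): skip — R7 and R2 already connected.
R1—R5 (15): add — endpoints in different components.
Non-tree edge R2—R9 has weight 5, equal to the heaviest edge on its tree cycle — swapping gives another MST of the same weight. Not unique.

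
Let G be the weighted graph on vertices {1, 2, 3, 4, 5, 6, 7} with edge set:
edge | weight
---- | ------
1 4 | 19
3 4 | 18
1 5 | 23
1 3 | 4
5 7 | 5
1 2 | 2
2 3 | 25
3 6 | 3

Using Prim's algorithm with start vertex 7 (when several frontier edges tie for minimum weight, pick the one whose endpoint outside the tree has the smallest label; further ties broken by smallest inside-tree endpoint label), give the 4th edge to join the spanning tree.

1-3

Prim, starting at 7.
Step 1: frontier [5 7 5] → take 5 7 (5); add 5.
Step 2: frontier [1 5 23] → take 1 5 (23); add 1.
Step 3: frontier [1 2 2, 1 3 4, 1 4 19] → take 1 2 (2); add 2.
Step 4: frontier [1 3 4, 1 4 19, 2 3 25] → take 1 3 (4); add 3.
Step 5: frontier [1 4 19, 3 6 3, 3 4 18] → take 3 6 (3); add 6.
Step 6: frontier [1 4 19, 3 4 18] → take 3 4 (18); add 4.
The 4th edge added is 1 3.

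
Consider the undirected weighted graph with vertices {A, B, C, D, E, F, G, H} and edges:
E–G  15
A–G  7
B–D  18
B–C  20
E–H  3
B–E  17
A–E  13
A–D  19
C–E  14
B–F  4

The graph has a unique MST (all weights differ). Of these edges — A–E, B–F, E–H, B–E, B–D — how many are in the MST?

Kruskal's algorithm — process edges by increasing weight (ties by edge label):
E–H (3): add — endpoints in different components.
B–F (4): add — endpoints in different components.
A–G (7): add — endpoints in different components.
A–E (13): add — endpoints in different components.
C–E (14): add — endpoints in different components.
E–G (15): skip — E and G already connected.
B–E (17): add — endpoints in different components.
B–D (18): add — endpoints in different components.
MST edge set: {E–H, B–F, A–G, A–E, C–E, B–E, B–D}.
Of the listed edges, {A–E, B–F, E–H, B–E, B–D} are in the MST → 5.

5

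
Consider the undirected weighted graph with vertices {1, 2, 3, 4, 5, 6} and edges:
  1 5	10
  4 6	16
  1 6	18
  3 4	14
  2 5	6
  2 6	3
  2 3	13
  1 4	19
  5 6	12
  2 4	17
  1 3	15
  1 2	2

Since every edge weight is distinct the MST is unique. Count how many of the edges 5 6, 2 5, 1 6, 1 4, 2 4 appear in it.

Kruskal's algorithm — process edges by increasing weight (ties by edge label):
1 2 (2): add — endpoints in different components.
2 6 (3): add — endpoints in different components.
2 5 (6): add — endpoints in different components.
1 5 (10): skip — 1 and 5 already connected.
5 6 (12): skip — 5 and 6 already connected.
2 3 (13): add — endpoints in different components.
3 4 (14): add — endpoints in different components.
MST edge set: {1 2, 2 6, 2 5, 2 3, 3 4}.
Of the listed edges, {2 5} are in the MST → 1.

1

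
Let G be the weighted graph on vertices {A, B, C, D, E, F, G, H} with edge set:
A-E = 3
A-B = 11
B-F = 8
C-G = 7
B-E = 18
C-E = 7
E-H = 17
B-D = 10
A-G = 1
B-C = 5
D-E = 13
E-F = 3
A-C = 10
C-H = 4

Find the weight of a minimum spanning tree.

Kruskal's algorithm — process edges by increasing weight (ties by edge label):
A-G (1): add — endpoints in different components.
A-E (3): add — endpoints in different components.
E-F (3): add — endpoints in different components.
C-H (4): add — endpoints in different components.
B-C (5): add — endpoints in different components.
C-E (7): add — endpoints in different components.
C-G (7): skip — C and G already connected.
B-F (8): skip — B and F already connected.
A-C (10): skip — A and C already connected.
B-D (10): add — endpoints in different components.
MST edges: A-G, A-E, E-F, C-H, B-C, C-E, B-D; total weight 1+3+3+4+5+7+10 = 33.

33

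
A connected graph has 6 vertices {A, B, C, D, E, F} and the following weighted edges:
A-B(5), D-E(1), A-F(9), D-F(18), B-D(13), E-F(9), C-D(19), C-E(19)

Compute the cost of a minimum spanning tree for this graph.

Kruskal's algorithm — process edges by increasing weight (ties by edge label):
D-E (1): add — endpoints in different components.
A-B (5): add — endpoints in different components.
A-F (9): add — endpoints in different components.
E-F (9): add — endpoints in different components.
B-D (13): skip — B and D already connected.
D-F (18): skip — D and F already connected.
C-D (19): add — endpoints in different components.
MST edges: D-E, A-B, A-F, E-F, C-D; total weight 1+5+9+9+19 = 43.

43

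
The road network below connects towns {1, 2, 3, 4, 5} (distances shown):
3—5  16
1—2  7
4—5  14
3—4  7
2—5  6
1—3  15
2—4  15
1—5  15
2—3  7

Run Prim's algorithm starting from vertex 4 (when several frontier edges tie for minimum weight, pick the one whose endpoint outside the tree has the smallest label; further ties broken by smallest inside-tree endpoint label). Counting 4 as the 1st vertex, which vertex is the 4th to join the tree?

Prim's algorithm from 4:
Step 1: frontier [3—4 7, 4—5 14, 2—4 15] → take 3—4 (7); add 3.
Step 2: frontier [2—3 7, 1—3 15, 3—5 16, 4—5 14, 2—4 15] → take 2—3 (7); add 2.
Step 3: frontier [2—5 6, 1—2 7, 1—3 15, 3—5 16, 4—5 14] → take 2—5 (6); add 5.
Step 4: frontier [1—2 7, 1—3 15, 1—5 15] → take 1—2 (7); add 1.
Vertex order: 4, 3, 2, 5, 1. The 4th vertex is 5.

5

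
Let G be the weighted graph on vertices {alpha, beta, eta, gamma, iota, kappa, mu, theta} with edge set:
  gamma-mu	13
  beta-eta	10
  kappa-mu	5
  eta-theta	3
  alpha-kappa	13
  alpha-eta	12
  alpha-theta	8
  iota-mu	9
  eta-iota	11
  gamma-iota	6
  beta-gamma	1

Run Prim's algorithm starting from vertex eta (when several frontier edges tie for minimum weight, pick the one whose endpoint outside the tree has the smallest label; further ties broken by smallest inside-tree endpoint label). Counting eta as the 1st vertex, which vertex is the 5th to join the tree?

Prim's algorithm from eta:
Step 1: cheapest edge leaving the tree is eta-theta (3); add theta.
Step 2: cheapest edge leaving the tree is alpha-theta (8); add alpha.
Step 3: cheapest edge leaving the tree is beta-eta (10); add beta.
Step 4: cheapest edge leaving the tree is beta-gamma (1); add gamma.
Step 5: cheapest edge leaving the tree is gamma-iota (6); add iota.
Step 6: cheapest edge leaving the tree is iota-mu (9); add mu.
Step 7: cheapest edge leaving the tree is kappa-mu (5); add kappa.
Vertex order: eta, theta, alpha, beta, gamma, iota, mu, kappa. The 5th vertex is gamma.

gamma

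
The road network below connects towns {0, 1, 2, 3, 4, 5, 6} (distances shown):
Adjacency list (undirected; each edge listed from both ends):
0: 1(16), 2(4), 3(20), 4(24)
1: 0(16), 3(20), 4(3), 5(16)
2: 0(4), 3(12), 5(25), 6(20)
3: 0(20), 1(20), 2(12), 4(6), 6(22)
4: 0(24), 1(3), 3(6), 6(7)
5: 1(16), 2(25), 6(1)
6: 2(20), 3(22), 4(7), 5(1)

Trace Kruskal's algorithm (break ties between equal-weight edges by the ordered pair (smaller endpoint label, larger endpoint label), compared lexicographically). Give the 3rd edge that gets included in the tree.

Sort edges by weight, then run Kruskal:
5-6 (1): add. Components now {0} {1} {2} {3} {4} {5,6}
1-4 (3): add. Components now {0} {1,4} {2} {3} {5,6}
0-2 (4): add. Components now {0,2} {1,4} {3} {5,6}
3-4 (6): add. Components now {0,2} {1,3,4} {5,6}
4-6 (7): add. Components now {0,2} {1,3,4,5,6}
2-3 (12): add. Components now {0,1,2,3,4,5,6}
The 3rd edge added is 0-2.

0-2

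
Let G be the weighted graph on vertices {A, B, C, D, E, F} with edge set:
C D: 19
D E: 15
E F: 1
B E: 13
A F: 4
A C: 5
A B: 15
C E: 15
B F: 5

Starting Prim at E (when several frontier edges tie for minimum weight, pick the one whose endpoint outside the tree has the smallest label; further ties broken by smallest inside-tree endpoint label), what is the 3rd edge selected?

Grow the tree from E using Prim:
Step 1: cheapest edge leaving the tree is E F (1); add F.
Step 2: cheapest edge leaving the tree is A F (4); add A.
Step 3: cheapest edge leaving the tree is B F (5); add B.
Step 4: cheapest edge leaving the tree is A C (5); add C.
Step 5: cheapest edge leaving the tree is D E (15); add D.
The 3rd edge added is B F.

B-F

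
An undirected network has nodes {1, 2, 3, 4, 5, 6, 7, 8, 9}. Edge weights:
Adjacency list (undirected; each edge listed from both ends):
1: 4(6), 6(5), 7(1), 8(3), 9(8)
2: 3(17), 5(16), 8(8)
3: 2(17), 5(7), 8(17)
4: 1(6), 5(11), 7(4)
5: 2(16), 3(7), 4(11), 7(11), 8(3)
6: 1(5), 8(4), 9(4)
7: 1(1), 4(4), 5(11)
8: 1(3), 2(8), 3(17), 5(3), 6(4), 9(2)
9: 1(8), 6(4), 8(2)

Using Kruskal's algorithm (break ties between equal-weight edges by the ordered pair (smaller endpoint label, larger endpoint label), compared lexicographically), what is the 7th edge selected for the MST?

3-5

Kruskal's algorithm — process edges by increasing weight (ties by edge label):
1–7 (1): add — endpoints in different components.
8–9 (2): add — endpoints in different components.
1–8 (3): add — endpoints in different components.
5–8 (3): add — endpoints in different components.
4–7 (4): add — endpoints in different components.
6–8 (4): add — endpoints in different components.
6–9 (4): skip — 6 and 9 already connected.
1–6 (5): skip — 1 and 6 already connected.
1–4 (6): skip — 1 and 4 already connected.
3–5 (7): add — endpoints in different components.
1–9 (8): skip — 1 and 9 already connected.
2–8 (8): add — endpoints in different components.
The 7th edge added is 3–5.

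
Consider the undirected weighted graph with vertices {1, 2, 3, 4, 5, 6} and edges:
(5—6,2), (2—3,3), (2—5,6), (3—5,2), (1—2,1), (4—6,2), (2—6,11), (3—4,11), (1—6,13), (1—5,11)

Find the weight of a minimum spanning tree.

Prim, starting at 1.
Step 1: cheapest edge leaving the tree is 1—2 (1); add 2.
Step 2: cheapest edge leaving the tree is 2—3 (3); add 3.
Step 3: cheapest edge leaving the tree is 3—5 (2); add 5.
Step 4: cheapest edge leaving the tree is 5—6 (2); add 6.
Step 5: cheapest edge leaving the tree is 4—6 (2); add 4.
MST edges: 1—2, 2—3, 3—5, 5—6, 4—6; total weight 1+3+2+2+2 = 10.

10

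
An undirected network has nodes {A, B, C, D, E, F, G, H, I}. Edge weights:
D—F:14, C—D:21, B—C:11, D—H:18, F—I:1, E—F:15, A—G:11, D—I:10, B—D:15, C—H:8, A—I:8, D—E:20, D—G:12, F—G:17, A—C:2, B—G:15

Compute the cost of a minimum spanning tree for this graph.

Sort edges by weight, then run Kruskal:
F—I (1): add — endpoints in different components.
A—C (2): add — endpoints in different components.
A—I (8): add — endpoints in different components.
C—H (8): add — endpoints in different components.
D—I (10): add — endpoints in different components.
A—G (11): add — endpoints in different components.
B—C (11): add — endpoints in different components.
D—G (12): skip — D and G already connected.
D—F (14): skip — D and F already connected.
B—D (15): skip — B and D already connected.
B—G (15): skip — B and G already connected.
E—F (15): add — endpoints in different components.
MST edges: F—I, A—C, A—I, C—H, D—I, A—G, B—C, E—F; total weight 1+2+8+8+10+11+11+15 = 66.

66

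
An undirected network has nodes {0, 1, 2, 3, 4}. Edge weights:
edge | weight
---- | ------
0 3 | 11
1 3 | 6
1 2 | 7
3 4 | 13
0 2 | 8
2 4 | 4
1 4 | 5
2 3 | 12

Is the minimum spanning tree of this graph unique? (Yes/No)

Sort edges by weight, then run Kruskal:
2 4 (4): add. Components now {0} {1} {2,4} {3}
1 4 (5): add. Components now {0} {1,2,4} {3}
1 3 (6): add. Components now {0} {1,2,3,4}
1 2 (7): skip — 1 and 2 already connected.
0 2 (8): add. Components now {0,1,2,3,4}
Every non-tree edge has weight strictly greater than the heaviest edge on the tree path between its endpoints, so the MST is unique.

Yes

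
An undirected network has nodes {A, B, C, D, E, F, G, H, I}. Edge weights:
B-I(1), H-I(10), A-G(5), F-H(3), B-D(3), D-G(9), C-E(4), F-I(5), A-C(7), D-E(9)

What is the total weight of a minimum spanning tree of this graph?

37

Kruskal: consider edges lightest-first.
B-I (1): add — endpoints in different components.
B-D (3): add — endpoints in different components.
F-H (3): add — endpoints in different components.
C-E (4): add — endpoints in different components.
A-G (5): add — endpoints in different components.
F-I (5): add — endpoints in different components.
A-C (7): add — endpoints in different components.
D-E (9): add — endpoints in different components.
MST edges: B-I, B-D, F-H, C-E, A-G, F-I, A-C, D-E; total weight 1+3+3+4+5+5+7+9 = 37.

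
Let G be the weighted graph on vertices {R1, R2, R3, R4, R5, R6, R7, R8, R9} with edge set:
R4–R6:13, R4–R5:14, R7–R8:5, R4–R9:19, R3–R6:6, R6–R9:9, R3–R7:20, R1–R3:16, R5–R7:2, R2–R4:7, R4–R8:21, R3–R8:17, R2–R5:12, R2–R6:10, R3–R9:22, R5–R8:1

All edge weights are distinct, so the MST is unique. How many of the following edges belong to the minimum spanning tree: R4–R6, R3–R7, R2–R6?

Kruskal: consider edges lightest-first.
R5–R8 (1): add — endpoints in different components.
R5–R7 (2): add — endpoints in different components.
R7–R8 (5): skip — R8 and R7 already connected.
R3–R6 (6): add — endpoints in different components.
R2–R4 (7): add — endpoints in different components.
R6–R9 (9): add — endpoints in different components.
R2–R6 (10): add — endpoints in different components.
R2–R5 (12): add — endpoints in different components.
R4–R6 (13): skip — R6 and R4 already connected.
R4–R5 (14): skip — R4 and R5 already connected.
R1–R3 (16): add — endpoints in different components.
MST edge set: {R5–R8, R5–R7, R3–R6, R2–R4, R6–R9, R2–R6, R2–R5, R1–R3}.
Of the listed edges, {R2–R6} are in the MST → 1.

1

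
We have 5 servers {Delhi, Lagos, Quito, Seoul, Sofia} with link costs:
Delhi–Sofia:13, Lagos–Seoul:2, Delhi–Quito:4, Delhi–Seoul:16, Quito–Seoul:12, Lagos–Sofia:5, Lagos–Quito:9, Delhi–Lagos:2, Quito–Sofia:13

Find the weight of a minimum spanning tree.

Kruskal's algorithm — process edges by increasing weight (ties by edge label):
Delhi–Lagos (2): add — endpoints in different components.
Lagos–Seoul (2): add — endpoints in different components.
Delhi–Quito (4): add — endpoints in different components.
Lagos–Sofia (5): add — endpoints in different components.
MST edges: Delhi–Lagos, Lagos–Seoul, Delhi–Quito, Lagos–Sofia; total weight 2+2+4+5 = 13.

13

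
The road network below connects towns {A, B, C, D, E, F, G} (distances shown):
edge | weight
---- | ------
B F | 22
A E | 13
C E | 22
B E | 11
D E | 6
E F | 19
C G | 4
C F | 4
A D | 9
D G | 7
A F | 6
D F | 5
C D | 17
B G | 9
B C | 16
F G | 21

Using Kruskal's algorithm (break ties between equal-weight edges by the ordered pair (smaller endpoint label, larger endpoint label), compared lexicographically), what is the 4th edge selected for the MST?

A-F

Kruskal: consider edges lightest-first.
C F (4): add. Components now {A} {B} {C,F} {D} {E} {G}
C G (4): add. Components now {A} {B} {C,F,G} {D} {E}
D F (5): add. Components now {A} {B} {C,D,F,G} {E}
A F (6): add. Components now {A,C,D,F,G} {B} {E}
D E (6): add. Components now {A,C,D,E,F,G} {B}
D G (7): skip — D and G already connected.
A D (9): skip — A and D already connected.
B G (9): add. Components now {A,B,C,D,E,F,G}
The 4th edge added is A F.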